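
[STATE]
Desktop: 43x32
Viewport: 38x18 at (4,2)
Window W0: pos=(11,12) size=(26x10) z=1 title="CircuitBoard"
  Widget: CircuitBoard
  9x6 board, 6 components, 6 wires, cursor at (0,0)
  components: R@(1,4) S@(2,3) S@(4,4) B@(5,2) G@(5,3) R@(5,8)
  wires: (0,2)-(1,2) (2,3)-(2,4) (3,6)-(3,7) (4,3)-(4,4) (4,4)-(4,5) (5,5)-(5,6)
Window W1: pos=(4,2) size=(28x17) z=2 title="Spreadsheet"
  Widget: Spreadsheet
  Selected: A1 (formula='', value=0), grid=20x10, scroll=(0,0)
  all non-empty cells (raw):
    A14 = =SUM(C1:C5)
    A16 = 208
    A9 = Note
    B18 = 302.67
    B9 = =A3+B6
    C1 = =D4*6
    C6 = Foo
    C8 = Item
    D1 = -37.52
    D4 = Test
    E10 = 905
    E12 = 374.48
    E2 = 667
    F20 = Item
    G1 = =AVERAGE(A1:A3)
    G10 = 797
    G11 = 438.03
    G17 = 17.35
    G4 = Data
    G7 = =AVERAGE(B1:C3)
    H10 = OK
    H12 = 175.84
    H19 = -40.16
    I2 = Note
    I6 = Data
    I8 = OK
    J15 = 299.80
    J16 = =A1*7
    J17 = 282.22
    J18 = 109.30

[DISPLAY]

┏━━━━━━━━━━━━━━━━━━━━━━━━━━┓          
┃ Spreadsheet              ┃          
┠──────────────────────────┨          
┃A1:                       ┃          
┃       A       B       C  ┃          
┃--------------------------┃          
┃  1      [0]       0#ERR! ┃          
┃  2        0       0      ┃          
┃  3        0       0      ┃          
┃  4        0       0      ┃          
┃  5        0       0      ┃━━━━┓     
┃  6        0       0Foo   ┃    ┃     
┃  7        0       0      ┃────┨     
┃  8        0       0Item  ┃    ┃     
┃  9 Note           0      ┃    ┃     
┃ 10        0       0      ┃    ┃     
┗━━━━━━━━━━━━━━━━━━━━━━━━━━┛R   ┃     
       ┃                        ┃     


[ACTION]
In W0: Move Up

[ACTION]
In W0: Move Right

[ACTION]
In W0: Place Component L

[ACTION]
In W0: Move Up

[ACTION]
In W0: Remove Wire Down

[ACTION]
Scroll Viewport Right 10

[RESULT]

━━━━━━━━━━━━━━━━━━━━━━━━━━┓           
 Spreadsheet              ┃           
──────────────────────────┨           
A1:                       ┃           
       A       B       C  ┃           
--------------------------┃           
  1      [0]       0#ERR! ┃           
  2        0       0      ┃           
  3        0       0      ┃           
  4        0       0      ┃           
  5        0       0      ┃━━━━┓      
  6        0       0Foo   ┃    ┃      
  7        0       0      ┃────┨      
  8        0       0Item  ┃    ┃      
  9 Note           0      ┃    ┃      
 10        0       0      ┃    ┃      
━━━━━━━━━━━━━━━━━━━━━━━━━━┛R   ┃      
      ┃                        ┃      


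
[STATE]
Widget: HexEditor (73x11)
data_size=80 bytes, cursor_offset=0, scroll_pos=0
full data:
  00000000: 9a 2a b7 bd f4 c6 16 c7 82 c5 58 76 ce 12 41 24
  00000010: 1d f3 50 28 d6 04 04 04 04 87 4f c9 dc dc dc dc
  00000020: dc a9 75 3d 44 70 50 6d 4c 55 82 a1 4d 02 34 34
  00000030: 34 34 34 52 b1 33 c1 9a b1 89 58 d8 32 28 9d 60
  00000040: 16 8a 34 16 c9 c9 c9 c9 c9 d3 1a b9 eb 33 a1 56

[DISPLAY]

00000000  9A 2a b7 bd f4 c6 16 c7  82 c5 58 76 ce 12 41 24  |.*........Xv
00000010  1d f3 50 28 d6 04 04 04  04 87 4f c9 dc dc dc dc  |..P(......O.
00000020  dc a9 75 3d 44 70 50 6d  4c 55 82 a1 4d 02 34 34  |..u=DpPmLU..
00000030  34 34 34 52 b1 33 c1 9a  b1 89 58 d8 32 28 9d 60  |444R.3....X.
00000040  16 8a 34 16 c9 c9 c9 c9  c9 d3 1a b9 eb 33 a1 56  |..4.........
                                                                         
                                                                         
                                                                         
                                                                         
                                                                         
                                                                         


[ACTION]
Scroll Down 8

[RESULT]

00000040  16 8a 34 16 c9 c9 c9 c9  c9 d3 1a b9 eb 33 a1 56  |..4.........
                                                                         
                                                                         
                                                                         
                                                                         
                                                                         
                                                                         
                                                                         
                                                                         
                                                                         
                                                                         


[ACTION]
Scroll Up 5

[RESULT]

00000000  9A 2a b7 bd f4 c6 16 c7  82 c5 58 76 ce 12 41 24  |.*........Xv
00000010  1d f3 50 28 d6 04 04 04  04 87 4f c9 dc dc dc dc  |..P(......O.
00000020  dc a9 75 3d 44 70 50 6d  4c 55 82 a1 4d 02 34 34  |..u=DpPmLU..
00000030  34 34 34 52 b1 33 c1 9a  b1 89 58 d8 32 28 9d 60  |444R.3....X.
00000040  16 8a 34 16 c9 c9 c9 c9  c9 d3 1a b9 eb 33 a1 56  |..4.........
                                                                         
                                                                         
                                                                         
                                                                         
                                                                         
                                                                         


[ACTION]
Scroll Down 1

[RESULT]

00000010  1d f3 50 28 d6 04 04 04  04 87 4f c9 dc dc dc dc  |..P(......O.
00000020  dc a9 75 3d 44 70 50 6d  4c 55 82 a1 4d 02 34 34  |..u=DpPmLU..
00000030  34 34 34 52 b1 33 c1 9a  b1 89 58 d8 32 28 9d 60  |444R.3....X.
00000040  16 8a 34 16 c9 c9 c9 c9  c9 d3 1a b9 eb 33 a1 56  |..4.........
                                                                         
                                                                         
                                                                         
                                                                         
                                                                         
                                                                         
                                                                         


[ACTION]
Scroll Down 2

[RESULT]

00000030  34 34 34 52 b1 33 c1 9a  b1 89 58 d8 32 28 9d 60  |444R.3....X.
00000040  16 8a 34 16 c9 c9 c9 c9  c9 d3 1a b9 eb 33 a1 56  |..4.........
                                                                         
                                                                         
                                                                         
                                                                         
                                                                         
                                                                         
                                                                         
                                                                         
                                                                         


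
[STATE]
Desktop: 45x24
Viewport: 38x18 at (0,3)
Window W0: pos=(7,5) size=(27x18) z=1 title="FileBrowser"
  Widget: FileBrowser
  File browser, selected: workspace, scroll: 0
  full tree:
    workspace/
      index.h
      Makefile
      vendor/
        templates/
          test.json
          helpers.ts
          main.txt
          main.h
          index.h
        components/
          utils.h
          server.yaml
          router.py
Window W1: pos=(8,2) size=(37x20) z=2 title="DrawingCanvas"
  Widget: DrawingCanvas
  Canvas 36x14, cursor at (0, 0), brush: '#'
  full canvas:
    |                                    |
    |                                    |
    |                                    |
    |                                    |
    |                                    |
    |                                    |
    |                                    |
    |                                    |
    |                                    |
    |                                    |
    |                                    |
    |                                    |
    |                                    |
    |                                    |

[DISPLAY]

        ┃ DrawingCanvas               
        ┠─────────────────────────────
       ┏┃+                            
       ┃┃                             
       ┠┃                             
       ┃┃                             
       ┃┃                             
       ┃┃                             
       ┃┃                             
       ┃┃                             
       ┃┃                             
       ┃┃                             
       ┃┃                             
       ┃┃                             
       ┃┃                             
       ┃┃                             
       ┃┃                             
       ┃┃                             


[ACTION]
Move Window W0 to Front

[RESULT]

        ┃ DrawingCanvas               
        ┠─────────────────────────────
       ┏━━━━━━━━━━━━━━━━━━━━━━━━━┓    
       ┃ FileBrowser             ┃    
       ┠─────────────────────────┨    
       ┃> [-] workspace/         ┃    
       ┃    index.h              ┃    
       ┃    Makefile             ┃    
       ┃    [+] vendor/          ┃    
       ┃                         ┃    
       ┃                         ┃    
       ┃                         ┃    
       ┃                         ┃    
       ┃                         ┃    
       ┃                         ┃    
       ┃                         ┃    
       ┃                         ┃    
       ┃                         ┃    


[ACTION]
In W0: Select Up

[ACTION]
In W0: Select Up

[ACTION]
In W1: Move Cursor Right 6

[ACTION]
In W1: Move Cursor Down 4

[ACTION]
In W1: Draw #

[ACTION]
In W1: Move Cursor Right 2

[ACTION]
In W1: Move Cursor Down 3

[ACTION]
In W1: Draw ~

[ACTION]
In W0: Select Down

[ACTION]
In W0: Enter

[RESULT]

        ┃ DrawingCanvas               
        ┠─────────────────────────────
       ┏━━━━━━━━━━━━━━━━━━━━━━━━━┓    
       ┃ FileBrowser             ┃    
       ┠─────────────────────────┨    
       ┃  [-] workspace/         ┃    
       ┃  > index.h              ┃    
       ┃    Makefile             ┃    
       ┃    [+] vendor/          ┃    
       ┃                         ┃    
       ┃                         ┃    
       ┃                         ┃    
       ┃                         ┃    
       ┃                         ┃    
       ┃                         ┃    
       ┃                         ┃    
       ┃                         ┃    
       ┃                         ┃    


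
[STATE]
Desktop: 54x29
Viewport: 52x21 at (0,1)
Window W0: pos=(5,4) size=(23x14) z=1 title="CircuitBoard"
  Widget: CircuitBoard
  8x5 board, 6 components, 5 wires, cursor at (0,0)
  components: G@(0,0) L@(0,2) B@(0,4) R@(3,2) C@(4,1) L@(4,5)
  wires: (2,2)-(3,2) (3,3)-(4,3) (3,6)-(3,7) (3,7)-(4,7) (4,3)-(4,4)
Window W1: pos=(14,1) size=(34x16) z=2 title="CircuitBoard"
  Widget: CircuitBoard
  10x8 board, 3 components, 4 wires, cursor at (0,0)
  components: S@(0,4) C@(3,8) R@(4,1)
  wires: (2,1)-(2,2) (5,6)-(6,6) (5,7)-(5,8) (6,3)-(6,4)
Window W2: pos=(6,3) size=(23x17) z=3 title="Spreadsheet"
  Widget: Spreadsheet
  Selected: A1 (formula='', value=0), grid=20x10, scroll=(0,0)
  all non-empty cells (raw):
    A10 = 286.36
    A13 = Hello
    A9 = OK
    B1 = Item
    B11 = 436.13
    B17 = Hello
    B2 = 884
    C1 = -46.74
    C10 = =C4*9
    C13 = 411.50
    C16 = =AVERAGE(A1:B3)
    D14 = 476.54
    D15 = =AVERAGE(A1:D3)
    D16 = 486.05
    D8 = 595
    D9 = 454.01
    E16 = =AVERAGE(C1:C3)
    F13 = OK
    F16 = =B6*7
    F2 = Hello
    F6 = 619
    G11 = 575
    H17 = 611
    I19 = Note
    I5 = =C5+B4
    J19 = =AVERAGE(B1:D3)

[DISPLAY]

              ┏━━━━━━━━━━━━━━━━━━━━━━━━━━━━━━━━┓    
              ┃ CircuitBoard                   ┃    
      ┏━━━━━━━━━━━━━━━━━━━━━┓──────────────────┨    
     ┏┃ Spreadsheet         ┃ 6 7 8 9          ┃    
     ┃┠─────────────────────┨      S           ┃    
     ┠┃A1:                  ┃                  ┃    
     ┃┃       A       B     ┃                  ┃    
     ┃┃---------------------┃                  ┃    
     ┃┃  1      [0]Item     ┃                  ┃    
     ┃┃  2        0     884 ┃                  ┃    
     ┃┃  3        0       0 ┃                  ┃    
     ┃┃  4        0       0 ┃                  ┃    
     ┃┃  5        0       0 ┃                  ┃    
     ┃┃  6        0       0 ┃                  ┃    
     ┃┃  7        0       0 ┃              ·   ┃    
     ┃┃  8        0       0 ┃━━━━━━━━━━━━━━━━━━┛    
     ┗┃  9 OK             0 ┃                       
      ┃ 10   286.36       0 ┃                       
      ┗━━━━━━━━━━━━━━━━━━━━━┛                       
                                                    
                                                    


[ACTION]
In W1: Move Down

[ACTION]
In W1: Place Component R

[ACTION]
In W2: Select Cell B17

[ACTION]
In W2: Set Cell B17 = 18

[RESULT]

              ┏━━━━━━━━━━━━━━━━━━━━━━━━━━━━━━━━┓    
              ┃ CircuitBoard                   ┃    
      ┏━━━━━━━━━━━━━━━━━━━━━┓──────────────────┨    
     ┏┃ Spreadsheet         ┃ 6 7 8 9          ┃    
     ┃┠─────────────────────┨      S           ┃    
     ┠┃B17: 18              ┃                  ┃    
     ┃┃       A       B     ┃                  ┃    
     ┃┃---------------------┃                  ┃    
     ┃┃  1        0Item     ┃                  ┃    
     ┃┃  2        0     884 ┃                  ┃    
     ┃┃  3        0       0 ┃                  ┃    
     ┃┃  4        0       0 ┃                  ┃    
     ┃┃  5        0       0 ┃                  ┃    
     ┃┃  6        0       0 ┃                  ┃    
     ┃┃  7        0       0 ┃              ·   ┃    
     ┃┃  8        0       0 ┃━━━━━━━━━━━━━━━━━━┛    
     ┗┃  9 OK             0 ┃                       
      ┃ 10   286.36       0 ┃                       
      ┗━━━━━━━━━━━━━━━━━━━━━┛                       
                                                    
                                                    


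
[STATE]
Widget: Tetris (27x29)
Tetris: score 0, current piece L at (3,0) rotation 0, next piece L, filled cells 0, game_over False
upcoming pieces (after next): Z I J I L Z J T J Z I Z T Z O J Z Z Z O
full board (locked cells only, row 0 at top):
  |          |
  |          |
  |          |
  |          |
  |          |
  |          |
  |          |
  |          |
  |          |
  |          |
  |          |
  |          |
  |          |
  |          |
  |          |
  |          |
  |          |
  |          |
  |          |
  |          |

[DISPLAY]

     ▒    │Next:           
   ▒▒▒    │  ▒             
          │▒▒▒             
          │                
          │                
          │                
          │Score:          
          │0               
          │                
          │                
          │                
          │                
          │                
          │                
          │                
          │                
          │                
          │                
          │                
          │                
          │                
          │                
          │                
          │                
          │                
          │                
          │                
          │                
          │                


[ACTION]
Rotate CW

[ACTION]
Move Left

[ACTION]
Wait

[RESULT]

          │Next:           
  ▒       │  ▒             
  ▒       │▒▒▒             
  ▒▒      │                
          │                
          │                
          │Score:          
          │0               
          │                
          │                
          │                
          │                
          │                
          │                
          │                
          │                
          │                
          │                
          │                
          │                
          │                
          │                
          │                
          │                
          │                
          │                
          │                
          │                
          │                


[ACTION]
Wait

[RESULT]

          │Next:           
          │  ▒             
  ▒       │▒▒▒             
  ▒       │                
  ▒▒      │                
          │                
          │Score:          
          │0               
          │                
          │                
          │                
          │                
          │                
          │                
          │                
          │                
          │                
          │                
          │                
          │                
          │                
          │                
          │                
          │                
          │                
          │                
          │                
          │                
          │                


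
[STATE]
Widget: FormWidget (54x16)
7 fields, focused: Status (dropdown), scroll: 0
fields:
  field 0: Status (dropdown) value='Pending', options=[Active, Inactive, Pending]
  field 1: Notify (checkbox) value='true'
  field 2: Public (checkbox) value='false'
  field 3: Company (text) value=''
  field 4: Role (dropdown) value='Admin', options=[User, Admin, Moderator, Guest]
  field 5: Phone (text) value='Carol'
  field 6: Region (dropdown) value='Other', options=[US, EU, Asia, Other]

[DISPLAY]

> Status:     [Pending                              ▼]
  Notify:     [x]                                     
  Public:     [ ]                                     
  Company:    [                                      ]
  Role:       [Admin                                ▼]
  Phone:      [Carol                                 ]
  Region:     [Other                                ▼]
                                                      
                                                      
                                                      
                                                      
                                                      
                                                      
                                                      
                                                      
                                                      


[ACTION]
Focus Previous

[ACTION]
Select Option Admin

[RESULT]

  Status:     [Pending                              ▼]
  Notify:     [x]                                     
  Public:     [ ]                                     
  Company:    [                                      ]
  Role:       [Admin                                ▼]
  Phone:      [Carol                                 ]
> Region:     [Other                                ▼]
                                                      
                                                      
                                                      
                                                      
                                                      
                                                      
                                                      
                                                      
                                                      


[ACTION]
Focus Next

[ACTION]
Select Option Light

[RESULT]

> Status:     [Pending                              ▼]
  Notify:     [x]                                     
  Public:     [ ]                                     
  Company:    [                                      ]
  Role:       [Admin                                ▼]
  Phone:      [Carol                                 ]
  Region:     [Other                                ▼]
                                                      
                                                      
                                                      
                                                      
                                                      
                                                      
                                                      
                                                      
                                                      


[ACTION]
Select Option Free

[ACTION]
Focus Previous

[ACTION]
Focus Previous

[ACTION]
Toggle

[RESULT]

  Status:     [Pending                              ▼]
  Notify:     [x]                                     
  Public:     [ ]                                     
  Company:    [                                      ]
  Role:       [Admin                                ▼]
> Phone:      [Carol                                 ]
  Region:     [Other                                ▼]
                                                      
                                                      
                                                      
                                                      
                                                      
                                                      
                                                      
                                                      
                                                      


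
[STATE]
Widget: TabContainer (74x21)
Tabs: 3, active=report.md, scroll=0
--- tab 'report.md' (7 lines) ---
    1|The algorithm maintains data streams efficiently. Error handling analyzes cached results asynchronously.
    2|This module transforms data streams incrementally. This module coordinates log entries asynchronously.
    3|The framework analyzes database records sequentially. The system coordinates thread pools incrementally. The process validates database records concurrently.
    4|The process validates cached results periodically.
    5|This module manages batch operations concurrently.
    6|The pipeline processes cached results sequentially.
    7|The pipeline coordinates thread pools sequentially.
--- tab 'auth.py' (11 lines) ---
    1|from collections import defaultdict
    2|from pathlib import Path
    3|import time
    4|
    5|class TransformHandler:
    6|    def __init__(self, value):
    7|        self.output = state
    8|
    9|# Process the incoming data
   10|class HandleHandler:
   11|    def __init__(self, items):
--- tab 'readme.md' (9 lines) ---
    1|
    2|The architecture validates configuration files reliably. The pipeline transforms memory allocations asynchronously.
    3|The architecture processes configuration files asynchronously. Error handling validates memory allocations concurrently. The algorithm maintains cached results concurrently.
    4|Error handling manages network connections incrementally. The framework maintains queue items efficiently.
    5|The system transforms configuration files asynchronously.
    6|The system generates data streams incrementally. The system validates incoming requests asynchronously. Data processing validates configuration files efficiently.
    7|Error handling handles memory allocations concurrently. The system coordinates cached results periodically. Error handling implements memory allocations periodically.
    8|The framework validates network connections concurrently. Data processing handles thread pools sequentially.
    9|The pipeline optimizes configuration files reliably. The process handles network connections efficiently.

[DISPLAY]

[report.md]│ auth.py │ readme.md                                          
──────────────────────────────────────────────────────────────────────────
The algorithm maintains data streams efficiently. Error handling analyzes 
This module transforms data streams incrementally. This module coordinates
The framework analyzes database records sequentially. The system coordinat
The process validates cached results periodically.                        
This module manages batch operations concurrently.                        
The pipeline processes cached results sequentially.                       
The pipeline coordinates thread pools sequentially.                       
                                                                          
                                                                          
                                                                          
                                                                          
                                                                          
                                                                          
                                                                          
                                                                          
                                                                          
                                                                          
                                                                          
                                                                          


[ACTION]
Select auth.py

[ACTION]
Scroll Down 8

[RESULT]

 report.md │[auth.py]│ readme.md                                          
──────────────────────────────────────────────────────────────────────────
# Process the incoming data                                               
class HandleHandler:                                                      
    def __init__(self, items):                                            
                                                                          
                                                                          
                                                                          
                                                                          
                                                                          
                                                                          
                                                                          
                                                                          
                                                                          
                                                                          
                                                                          
                                                                          
                                                                          
                                                                          
                                                                          
                                                                          


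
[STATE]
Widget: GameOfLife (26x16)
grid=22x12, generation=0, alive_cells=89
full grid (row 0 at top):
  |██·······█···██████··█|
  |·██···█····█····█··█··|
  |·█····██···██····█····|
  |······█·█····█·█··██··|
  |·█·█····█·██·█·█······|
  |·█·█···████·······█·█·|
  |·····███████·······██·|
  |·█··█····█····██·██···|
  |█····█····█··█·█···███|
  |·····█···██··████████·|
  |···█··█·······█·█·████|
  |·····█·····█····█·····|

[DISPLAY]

Gen: 0                    
██·······█···██████··█    
·██···█····█····█··█··    
·█····██···██····█····    
······█·█····█·█··██··    
·█·█····█·██·█·█······    
·█·█···████·······█·█·    
·····███████·······██·    
·█··█····█····██·██···    
█····█····█··█·█···███    
·····█···██··████████·    
···█··█·······█·█·████    
·····█·····█····█·····    
                          
                          
                          


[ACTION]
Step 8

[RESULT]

Gen: 8                    
·██···████············    
█····██████···█····██·    
█········██·█··█·█·██·    
█····██·█···█·█·█····█    
·█····█·█···█···█████·    
··············█··█····    
····█····██···█·█··██·    
····█···············█·    
··██·██··········███··    
··█████··········██···    
··█···█······██·······    
···███·······██·······    
                          
                          
                          


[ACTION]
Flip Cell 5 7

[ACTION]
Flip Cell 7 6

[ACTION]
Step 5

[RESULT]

Gen: 13                   
··················█···    
··········██······█·█·    
··········██····██··██    
····██··············██    
···███·█·█·······█····    
···█··█···█·········█·    
····██··███········██·    
·····················█    
····················█·    
·██···················    
·█···········██·······    
·············██·······    
                          
                          
                          


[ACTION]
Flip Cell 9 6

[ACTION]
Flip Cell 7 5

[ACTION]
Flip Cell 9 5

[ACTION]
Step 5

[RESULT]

Gen: 18                   
······················    
······················    
···█·····██···········    
··██····█··█··········    
·█······█··█··········    
··█·█·······█·········    
····██··██·█··········    
····█·················    
··█···················    
·█··█·················    
···██········██·······    
·············██·······    
                          
                          
                          


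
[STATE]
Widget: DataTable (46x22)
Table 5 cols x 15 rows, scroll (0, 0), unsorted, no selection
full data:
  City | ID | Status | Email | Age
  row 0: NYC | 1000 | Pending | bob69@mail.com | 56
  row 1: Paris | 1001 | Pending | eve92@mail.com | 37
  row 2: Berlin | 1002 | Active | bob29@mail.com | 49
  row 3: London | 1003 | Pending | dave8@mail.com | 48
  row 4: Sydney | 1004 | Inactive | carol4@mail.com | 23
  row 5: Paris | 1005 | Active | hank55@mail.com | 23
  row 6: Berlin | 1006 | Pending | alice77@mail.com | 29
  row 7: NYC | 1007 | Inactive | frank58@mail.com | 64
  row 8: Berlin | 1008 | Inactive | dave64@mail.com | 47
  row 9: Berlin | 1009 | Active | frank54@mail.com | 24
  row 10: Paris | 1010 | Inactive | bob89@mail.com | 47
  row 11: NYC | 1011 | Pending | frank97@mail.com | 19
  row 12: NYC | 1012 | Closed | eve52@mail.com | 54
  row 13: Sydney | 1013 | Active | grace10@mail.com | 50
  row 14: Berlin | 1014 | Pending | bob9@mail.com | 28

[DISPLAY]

City  │ID  │Status  │Email           │Age     
──────┼────┼────────┼────────────────┼───     
NYC   │1000│Pending │bob69@mail.com  │56      
Paris │1001│Pending │eve92@mail.com  │37      
Berlin│1002│Active  │bob29@mail.com  │49      
London│1003│Pending │dave8@mail.com  │48      
Sydney│1004│Inactive│carol4@mail.com │23      
Paris │1005│Active  │hank55@mail.com │23      
Berlin│1006│Pending │alice77@mail.com│29      
NYC   │1007│Inactive│frank58@mail.com│64      
Berlin│1008│Inactive│dave64@mail.com │47      
Berlin│1009│Active  │frank54@mail.com│24      
Paris │1010│Inactive│bob89@mail.com  │47      
NYC   │1011│Pending │frank97@mail.com│19      
NYC   │1012│Closed  │eve52@mail.com  │54      
Sydney│1013│Active  │grace10@mail.com│50      
Berlin│1014│Pending │bob9@mail.com   │28      
                                              
                                              
                                              
                                              
                                              


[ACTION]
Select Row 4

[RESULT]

City  │ID  │Status  │Email           │Age     
──────┼────┼────────┼────────────────┼───     
NYC   │1000│Pending │bob69@mail.com  │56      
Paris │1001│Pending │eve92@mail.com  │37      
Berlin│1002│Active  │bob29@mail.com  │49      
London│1003│Pending │dave8@mail.com  │48      
>ydney│1004│Inactive│carol4@mail.com │23      
Paris │1005│Active  │hank55@mail.com │23      
Berlin│1006│Pending │alice77@mail.com│29      
NYC   │1007│Inactive│frank58@mail.com│64      
Berlin│1008│Inactive│dave64@mail.com │47      
Berlin│1009│Active  │frank54@mail.com│24      
Paris │1010│Inactive│bob89@mail.com  │47      
NYC   │1011│Pending │frank97@mail.com│19      
NYC   │1012│Closed  │eve52@mail.com  │54      
Sydney│1013│Active  │grace10@mail.com│50      
Berlin│1014│Pending │bob9@mail.com   │28      
                                              
                                              
                                              
                                              
                                              


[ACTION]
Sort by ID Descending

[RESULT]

City  │ID ▼│Status  │Email           │Age     
──────┼────┼────────┼────────────────┼───     
Berlin│1014│Pending │bob9@mail.com   │28      
Sydney│1013│Active  │grace10@mail.com│50      
NYC   │1012│Closed  │eve52@mail.com  │54      
NYC   │1011│Pending │frank97@mail.com│19      
>aris │1010│Inactive│bob89@mail.com  │47      
Berlin│1009│Active  │frank54@mail.com│24      
Berlin│1008│Inactive│dave64@mail.com │47      
NYC   │1007│Inactive│frank58@mail.com│64      
Berlin│1006│Pending │alice77@mail.com│29      
Paris │1005│Active  │hank55@mail.com │23      
Sydney│1004│Inactive│carol4@mail.com │23      
London│1003│Pending │dave8@mail.com  │48      
Berlin│1002│Active  │bob29@mail.com  │49      
Paris │1001│Pending │eve92@mail.com  │37      
NYC   │1000│Pending │bob69@mail.com  │56      
                                              
                                              
                                              
                                              
                                              


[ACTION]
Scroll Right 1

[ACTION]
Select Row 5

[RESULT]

City  │ID ▼│Status  │Email           │Age     
──────┼────┼────────┼────────────────┼───     
Berlin│1014│Pending │bob9@mail.com   │28      
Sydney│1013│Active  │grace10@mail.com│50      
NYC   │1012│Closed  │eve52@mail.com  │54      
NYC   │1011│Pending │frank97@mail.com│19      
Paris │1010│Inactive│bob89@mail.com  │47      
>erlin│1009│Active  │frank54@mail.com│24      
Berlin│1008│Inactive│dave64@mail.com │47      
NYC   │1007│Inactive│frank58@mail.com│64      
Berlin│1006│Pending │alice77@mail.com│29      
Paris │1005│Active  │hank55@mail.com │23      
Sydney│1004│Inactive│carol4@mail.com │23      
London│1003│Pending │dave8@mail.com  │48      
Berlin│1002│Active  │bob29@mail.com  │49      
Paris │1001│Pending │eve92@mail.com  │37      
NYC   │1000│Pending │bob69@mail.com  │56      
                                              
                                              
                                              
                                              
                                              


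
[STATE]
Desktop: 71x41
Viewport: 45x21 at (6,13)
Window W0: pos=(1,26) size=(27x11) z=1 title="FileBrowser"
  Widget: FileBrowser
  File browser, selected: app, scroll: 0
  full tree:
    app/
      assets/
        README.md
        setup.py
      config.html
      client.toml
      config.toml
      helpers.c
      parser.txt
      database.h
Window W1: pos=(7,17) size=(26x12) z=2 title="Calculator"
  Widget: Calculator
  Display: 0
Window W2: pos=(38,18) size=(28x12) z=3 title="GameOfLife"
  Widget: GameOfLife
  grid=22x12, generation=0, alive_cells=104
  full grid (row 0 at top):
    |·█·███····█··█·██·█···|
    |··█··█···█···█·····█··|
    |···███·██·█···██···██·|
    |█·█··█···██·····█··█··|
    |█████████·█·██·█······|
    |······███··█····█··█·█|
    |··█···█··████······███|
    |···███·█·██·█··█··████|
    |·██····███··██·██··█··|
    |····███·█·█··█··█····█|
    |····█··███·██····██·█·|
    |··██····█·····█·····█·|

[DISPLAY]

                                             
                                             
                                             
                                             
 ┏━━━━━━━━━━━━━━━━━━━━━━━━┓                  
 ┃ Calculator             ┃     ┏━━━━━━━━━━━━
 ┠────────────────────────┨     ┃ GameOfLife 
 ┃                       0┃     ┠────────────
 ┃┌───┬───┬───┬───┐       ┃     ┃Gen: 0      
 ┃│ 7 │ 8 │ 9 │ ÷ │       ┃     ┃···███·██·█·
 ┃├───┼───┼───┼───┤       ┃     ┃█·█··█···██·
 ┃│ 4 │ 5 │ 6 │ × │       ┃     ┃█████████·█·
 ┃├───┼───┼───┼───┤       ┃     ┃······███··█
━┃│ 1 │ 2 │ 3 │ - │       ┃     ┃··█···█··███
e┃└───┴───┴───┴───┘       ┃     ┃···███·█·██·
─┗━━━━━━━━━━━━━━━━━━━━━━━━┛     ┃·██····███··
] app/               ┃          ┗━━━━━━━━━━━━
[+] assets/          ┃                       
config.html          ┃                       
client.toml          ┃                       
config.toml          ┃                       


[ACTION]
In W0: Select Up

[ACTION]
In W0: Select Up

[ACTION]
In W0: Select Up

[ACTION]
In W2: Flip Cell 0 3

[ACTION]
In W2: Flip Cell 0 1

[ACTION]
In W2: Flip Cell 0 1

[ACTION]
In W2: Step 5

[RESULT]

                                             
                                             
                                             
                                             
 ┏━━━━━━━━━━━━━━━━━━━━━━━━┓                  
 ┃ Calculator             ┃     ┏━━━━━━━━━━━━
 ┠────────────────────────┨     ┃ GameOfLife 
 ┃                       0┃     ┠────────────
 ┃┌───┬───┬───┬───┐       ┃     ┃Gen: 5      
 ┃│ 7 │ 8 │ 9 │ ÷ │       ┃     ┃█·█·█·······
 ┃├───┼───┼───┼───┤       ┃     ┃█·█······█··
 ┃│ 4 │ 5 │ 6 │ × │       ┃     ┃██·███···█·█
 ┃├───┼───┼───┼───┤       ┃     ┃····██···█··
━┃│ 1 │ 2 │ 3 │ - │       ┃     ┃············
e┃└───┴───┴───┴───┘       ┃     ┃····██······
─┗━━━━━━━━━━━━━━━━━━━━━━━━┛     ┃···█·████···
] app/               ┃          ┗━━━━━━━━━━━━
[+] assets/          ┃                       
config.html          ┃                       
client.toml          ┃                       
config.toml          ┃                       
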